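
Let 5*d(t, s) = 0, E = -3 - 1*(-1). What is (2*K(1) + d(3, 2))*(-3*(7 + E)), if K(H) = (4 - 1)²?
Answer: -270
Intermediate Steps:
E = -2 (E = -3 + 1 = -2)
K(H) = 9 (K(H) = 3² = 9)
d(t, s) = 0 (d(t, s) = (⅕)*0 = 0)
(2*K(1) + d(3, 2))*(-3*(7 + E)) = (2*9 + 0)*(-3*(7 - 2)) = (18 + 0)*(-3*5) = 18*(-15) = -270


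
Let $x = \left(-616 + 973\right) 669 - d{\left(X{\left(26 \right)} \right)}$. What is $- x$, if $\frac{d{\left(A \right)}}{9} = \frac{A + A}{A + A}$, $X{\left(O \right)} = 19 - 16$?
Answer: $-238824$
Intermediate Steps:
$X{\left(O \right)} = 3$
$d{\left(A \right)} = 9$ ($d{\left(A \right)} = 9 \frac{A + A}{A + A} = 9 \frac{2 A}{2 A} = 9 \cdot 2 A \frac{1}{2 A} = 9 \cdot 1 = 9$)
$x = 238824$ ($x = \left(-616 + 973\right) 669 - 9 = 357 \cdot 669 - 9 = 238833 - 9 = 238824$)
$- x = \left(-1\right) 238824 = -238824$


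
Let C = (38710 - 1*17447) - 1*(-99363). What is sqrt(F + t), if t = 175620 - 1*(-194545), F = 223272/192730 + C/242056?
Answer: sqrt(12587737274088826387554165)/5831431610 ≈ 608.41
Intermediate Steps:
C = 120626 (C = (38710 - 17447) + 99363 = 21263 + 99363 = 120626)
F = 19323144053/11662863220 (F = 223272/192730 + 120626/242056 = 223272*(1/192730) + 120626*(1/242056) = 111636/96365 + 60313/121028 = 19323144053/11662863220 ≈ 1.6568)
t = 370165 (t = 175620 + 194545 = 370165)
sqrt(F + t) = sqrt(19323144053/11662863220 + 370165) = sqrt(4317203086975353/11662863220) = sqrt(12587737274088826387554165)/5831431610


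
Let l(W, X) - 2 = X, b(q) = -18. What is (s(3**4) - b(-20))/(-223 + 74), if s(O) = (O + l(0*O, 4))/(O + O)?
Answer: -1001/8046 ≈ -0.12441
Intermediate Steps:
l(W, X) = 2 + X
s(O) = (6 + O)/(2*O) (s(O) = (O + (2 + 4))/(O + O) = (O + 6)/((2*O)) = (6 + O)*(1/(2*O)) = (6 + O)/(2*O))
(s(3**4) - b(-20))/(-223 + 74) = ((6 + 3**4)/(2*(3**4)) - 1*(-18))/(-223 + 74) = ((1/2)*(6 + 81)/81 + 18)/(-149) = ((1/2)*(1/81)*87 + 18)*(-1/149) = (29/54 + 18)*(-1/149) = (1001/54)*(-1/149) = -1001/8046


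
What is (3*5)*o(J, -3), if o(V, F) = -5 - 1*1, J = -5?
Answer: -90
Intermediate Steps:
o(V, F) = -6 (o(V, F) = -5 - 1 = -6)
(3*5)*o(J, -3) = (3*5)*(-6) = 15*(-6) = -90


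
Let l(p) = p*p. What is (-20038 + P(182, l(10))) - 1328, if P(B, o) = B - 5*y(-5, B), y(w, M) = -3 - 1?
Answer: -21164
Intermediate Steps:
y(w, M) = -4
l(p) = p**2
P(B, o) = 20 + B (P(B, o) = B - 5*(-4) = B + 20 = 20 + B)
(-20038 + P(182, l(10))) - 1328 = (-20038 + (20 + 182)) - 1328 = (-20038 + 202) - 1328 = -19836 - 1328 = -21164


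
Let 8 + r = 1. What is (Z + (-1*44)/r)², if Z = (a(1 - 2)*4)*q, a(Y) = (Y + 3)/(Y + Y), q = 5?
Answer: 9216/49 ≈ 188.08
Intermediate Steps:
r = -7 (r = -8 + 1 = -7)
a(Y) = (3 + Y)/(2*Y) (a(Y) = (3 + Y)/((2*Y)) = (3 + Y)*(1/(2*Y)) = (3 + Y)/(2*Y))
Z = -20 (Z = (((3 + (1 - 2))/(2*(1 - 2)))*4)*5 = (((½)*(3 - 1)/(-1))*4)*5 = (((½)*(-1)*2)*4)*5 = -1*4*5 = -4*5 = -20)
(Z + (-1*44)/r)² = (-20 - 1*44/(-7))² = (-20 - 44*(-⅐))² = (-20 + 44/7)² = (-96/7)² = 9216/49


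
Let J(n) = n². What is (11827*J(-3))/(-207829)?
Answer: -106443/207829 ≈ -0.51217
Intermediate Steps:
(11827*J(-3))/(-207829) = (11827*(-3)²)/(-207829) = (11827*9)*(-1/207829) = 106443*(-1/207829) = -106443/207829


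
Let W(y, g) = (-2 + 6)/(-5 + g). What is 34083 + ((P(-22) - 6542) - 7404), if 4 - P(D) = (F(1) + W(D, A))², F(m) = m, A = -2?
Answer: 986900/49 ≈ 20141.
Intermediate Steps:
W(y, g) = 4/(-5 + g)
P(D) = 187/49 (P(D) = 4 - (1 + 4/(-5 - 2))² = 4 - (1 + 4/(-7))² = 4 - (1 + 4*(-⅐))² = 4 - (1 - 4/7)² = 4 - (3/7)² = 4 - 1*9/49 = 4 - 9/49 = 187/49)
34083 + ((P(-22) - 6542) - 7404) = 34083 + ((187/49 - 6542) - 7404) = 34083 + (-320371/49 - 7404) = 34083 - 683167/49 = 986900/49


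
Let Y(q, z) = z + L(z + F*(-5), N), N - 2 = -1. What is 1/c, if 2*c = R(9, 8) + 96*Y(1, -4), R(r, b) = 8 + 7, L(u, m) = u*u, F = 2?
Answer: 2/18447 ≈ 0.00010842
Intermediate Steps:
N = 1 (N = 2 - 1 = 1)
L(u, m) = u**2
R(r, b) = 15
Y(q, z) = z + (-10 + z)**2 (Y(q, z) = z + (z + 2*(-5))**2 = z + (z - 10)**2 = z + (-10 + z)**2)
c = 18447/2 (c = (15 + 96*(-4 + (-10 - 4)**2))/2 = (15 + 96*(-4 + (-14)**2))/2 = (15 + 96*(-4 + 196))/2 = (15 + 96*192)/2 = (15 + 18432)/2 = (1/2)*18447 = 18447/2 ≈ 9223.5)
1/c = 1/(18447/2) = 2/18447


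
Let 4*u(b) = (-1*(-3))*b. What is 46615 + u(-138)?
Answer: 93023/2 ≈ 46512.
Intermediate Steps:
u(b) = 3*b/4 (u(b) = ((-1*(-3))*b)/4 = (3*b)/4 = 3*b/4)
46615 + u(-138) = 46615 + (¾)*(-138) = 46615 - 207/2 = 93023/2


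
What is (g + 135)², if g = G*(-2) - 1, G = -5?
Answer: 20736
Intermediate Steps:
g = 9 (g = -5*(-2) - 1 = 10 - 1 = 9)
(g + 135)² = (9 + 135)² = 144² = 20736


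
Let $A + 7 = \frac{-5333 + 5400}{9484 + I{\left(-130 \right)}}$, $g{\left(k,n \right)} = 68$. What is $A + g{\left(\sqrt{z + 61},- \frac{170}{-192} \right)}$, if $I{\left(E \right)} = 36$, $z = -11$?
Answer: $\frac{580787}{9520} \approx 61.007$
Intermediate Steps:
$A = - \frac{66573}{9520}$ ($A = -7 + \frac{-5333 + 5400}{9484 + 36} = -7 + \frac{67}{9520} = - \frac{66573}{9520} \approx -6.993$)
$A + g{\left(\sqrt{z + 61},- \frac{170}{-192} \right)} = - \frac{66573}{9520} + 68 = \frac{580787}{9520}$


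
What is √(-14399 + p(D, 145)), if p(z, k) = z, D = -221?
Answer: 2*I*√3655 ≈ 120.91*I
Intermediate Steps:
√(-14399 + p(D, 145)) = √(-14399 - 221) = √(-14620) = 2*I*√3655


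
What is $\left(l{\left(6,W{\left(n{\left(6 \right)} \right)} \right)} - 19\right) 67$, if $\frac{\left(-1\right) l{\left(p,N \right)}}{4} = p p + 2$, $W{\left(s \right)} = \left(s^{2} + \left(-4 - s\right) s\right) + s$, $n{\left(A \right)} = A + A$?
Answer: $-11457$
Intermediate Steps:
$n{\left(A \right)} = 2 A$
$W{\left(s \right)} = s + s^{2} + s \left(-4 - s\right)$ ($W{\left(s \right)} = \left(s^{2} + s \left(-4 - s\right)\right) + s = s + s^{2} + s \left(-4 - s\right)$)
$l{\left(p,N \right)} = -8 - 4 p^{2}$ ($l{\left(p,N \right)} = - 4 \left(p p + 2\right) = - 4 \left(p^{2} + 2\right) = - 4 \left(2 + p^{2}\right) = -8 - 4 p^{2}$)
$\left(l{\left(6,W{\left(n{\left(6 \right)} \right)} \right)} - 19\right) 67 = \left(\left(-8 - 4 \cdot 6^{2}\right) - 19\right) 67 = \left(\left(-8 - 144\right) - 19\right) 67 = \left(-152 - 19\right) 67 = \left(-171\right) 67 = -11457$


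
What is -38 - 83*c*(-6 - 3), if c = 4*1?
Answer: 2950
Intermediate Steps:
c = 4
-38 - 83*c*(-6 - 3) = -38 - 332*(-6 - 3) = -38 - 332*(-9) = -38 - 83*(-36) = -38 + 2988 = 2950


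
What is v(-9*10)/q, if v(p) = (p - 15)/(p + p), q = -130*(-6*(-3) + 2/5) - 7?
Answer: -7/28788 ≈ -0.00024316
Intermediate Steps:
q = -2399 (q = -130*(18 + 2*(⅕)) - 7 = -130*(18 + ⅖) - 7 = -130*92/5 - 7 = -2392 - 7 = -2399)
v(p) = (-15 + p)/(2*p) (v(p) = (-15 + p)/((2*p)) = (-15 + p)*(1/(2*p)) = (-15 + p)/(2*p))
v(-9*10)/q = ((-15 - 9*10)/(2*((-9*10))))/(-2399) = ((½)*(-15 - 90)/(-90))*(-1/2399) = ((½)*(-1/90)*(-105))*(-1/2399) = (7/12)*(-1/2399) = -7/28788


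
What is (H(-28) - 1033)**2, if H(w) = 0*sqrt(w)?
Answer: 1067089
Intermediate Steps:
H(w) = 0
(H(-28) - 1033)**2 = (0 - 1033)**2 = (-1033)**2 = 1067089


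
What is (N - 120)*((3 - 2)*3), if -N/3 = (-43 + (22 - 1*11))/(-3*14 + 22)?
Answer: -1872/5 ≈ -374.40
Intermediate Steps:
N = -24/5 (N = -3*(-43 + (22 - 1*11))/(-3*14 + 22) = -3*(-43 + (22 - 11))/(-42 + 22) = -3*(-43 + 11)/(-20) = -(-96)*(-1)/20 = -3*8/5 = -24/5 ≈ -4.8000)
(N - 120)*((3 - 2)*3) = (-24/5 - 120)*((3 - 2)*3) = -624*3/5 = -624/5*3 = -1872/5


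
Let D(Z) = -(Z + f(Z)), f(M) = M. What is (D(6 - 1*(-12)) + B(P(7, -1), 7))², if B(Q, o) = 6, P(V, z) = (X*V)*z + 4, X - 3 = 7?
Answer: 900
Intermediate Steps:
X = 10 (X = 3 + 7 = 10)
P(V, z) = 4 + 10*V*z (P(V, z) = (10*V)*z + 4 = 10*V*z + 4 = 4 + 10*V*z)
D(Z) = -2*Z (D(Z) = -(Z + Z) = -2*Z)
(D(6 - 1*(-12)) + B(P(7, -1), 7))² = (-2*(6 - 1*(-12)) + 6)² = (-2*(6 + 12) + 6)² = (-2*18 + 6)² = (-36 + 6)² = (-30)² = 900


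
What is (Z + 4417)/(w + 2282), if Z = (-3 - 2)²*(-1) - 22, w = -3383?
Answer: -4370/1101 ≈ -3.9691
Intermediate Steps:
Z = -47 (Z = (-5)²*(-1) - 22 = 25*(-1) - 22 = -25 - 22 = -47)
(Z + 4417)/(w + 2282) = (-47 + 4417)/(-3383 + 2282) = 4370/(-1101) = 4370*(-1/1101) = -4370/1101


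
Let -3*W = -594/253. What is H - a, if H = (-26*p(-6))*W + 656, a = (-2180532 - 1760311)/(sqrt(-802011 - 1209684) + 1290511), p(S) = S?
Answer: 29921339131332915/38304675014768 - 27585901*I*sqrt(41055)/1665420652816 ≈ 781.14 - 0.0033562*I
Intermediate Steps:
W = 18/23 (W = -(-198)/253 = -1/3*(-54/23) = 18/23 ≈ 0.78261)
a = -3940843/(1290511 + 7*I*sqrt(41055)) (a = -3940843/(sqrt(-2011695) + 1290511) = -3940843/(7*I*sqrt(41055) + 1290511) = -3940843/(1290511 + 7*I*sqrt(41055)) ≈ -3.0537 + 0.0033562*I)
H = 17896/23 (H = -26*(-6)*(18/23) + 656 = 156*(18/23) + 656 = 2808/23 + 656 = 17896/23 ≈ 778.09)
H - a = 17896/23 - (-5085701240773/1665420652816 + 27585901*I*sqrt(41055)/1665420652816) = 17896/23 + (5085701240773/1665420652816 - 27585901*I*sqrt(41055)/1665420652816) = 29921339131332915/38304675014768 - 27585901*I*sqrt(41055)/1665420652816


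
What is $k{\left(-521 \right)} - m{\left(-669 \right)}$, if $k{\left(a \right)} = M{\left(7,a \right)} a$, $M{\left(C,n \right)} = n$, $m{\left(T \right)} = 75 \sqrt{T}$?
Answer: $271441 - 75 i \sqrt{669} \approx 2.7144 \cdot 10^{5} - 1939.9 i$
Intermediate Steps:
$k{\left(a \right)} = a^{2}$ ($k{\left(a \right)} = a a = a^{2}$)
$k{\left(-521 \right)} - m{\left(-669 \right)} = \left(-521\right)^{2} - 75 \sqrt{-669} = 271441 - 75 i \sqrt{669}$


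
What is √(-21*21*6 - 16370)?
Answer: 2*I*√4754 ≈ 137.9*I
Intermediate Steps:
√(-21*21*6 - 16370) = √(-441*6 - 16370) = √(-2646 - 16370) = √(-19016) = 2*I*√4754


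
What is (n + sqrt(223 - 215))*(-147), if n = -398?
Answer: 58506 - 294*sqrt(2) ≈ 58090.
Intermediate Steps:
(n + sqrt(223 - 215))*(-147) = (-398 + sqrt(223 - 215))*(-147) = (-398 + sqrt(8))*(-147) = (-398 + 2*sqrt(2))*(-147) = 58506 - 294*sqrt(2)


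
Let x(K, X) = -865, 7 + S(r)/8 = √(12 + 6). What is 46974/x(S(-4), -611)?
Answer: -46974/865 ≈ -54.305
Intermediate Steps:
S(r) = -56 + 24*√2 (S(r) = -56 + 8*√(12 + 6) = -56 + 8*√18 = -56 + 8*(3*√2) = -56 + 24*√2)
46974/x(S(-4), -611) = 46974/(-865) = 46974*(-1/865) = -46974/865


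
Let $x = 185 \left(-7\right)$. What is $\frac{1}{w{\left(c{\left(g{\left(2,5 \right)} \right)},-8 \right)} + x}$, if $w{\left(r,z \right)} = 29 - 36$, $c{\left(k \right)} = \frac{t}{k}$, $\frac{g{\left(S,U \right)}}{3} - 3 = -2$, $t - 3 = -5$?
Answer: $- \frac{1}{1302} \approx -0.00076805$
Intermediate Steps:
$t = -2$ ($t = 3 - 5 = -2$)
$g{\left(S,U \right)} = 3$ ($g{\left(S,U \right)} = 9 + 3 \left(-2\right) = 9 - 6 = 3$)
$c{\left(k \right)} = - \frac{2}{k}$
$w{\left(r,z \right)} = -7$
$x = -1295$
$\frac{1}{w{\left(c{\left(g{\left(2,5 \right)} \right)},-8 \right)} + x} = \frac{1}{-7 - 1295} = \frac{1}{-1302} = - \frac{1}{1302}$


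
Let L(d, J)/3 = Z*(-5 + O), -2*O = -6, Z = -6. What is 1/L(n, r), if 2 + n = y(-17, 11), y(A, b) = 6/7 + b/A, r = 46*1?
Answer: 1/36 ≈ 0.027778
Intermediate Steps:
r = 46
y(A, b) = 6/7 + b/A (y(A, b) = 6*(1/7) + b/A = 6/7 + b/A)
O = 3 (O = -1/2*(-6) = 3)
n = -213/119 (n = -2 + (6/7 + 11/(-17)) = -2 + (6/7 + 11*(-1/17)) = -2 + (6/7 - 11/17) = -2 + 25/119 = -213/119 ≈ -1.7899)
L(d, J) = 36 (L(d, J) = 3*(-6*(-5 + 3)) = 3*(-6*(-2)) = 3*12 = 36)
1/L(n, r) = 1/36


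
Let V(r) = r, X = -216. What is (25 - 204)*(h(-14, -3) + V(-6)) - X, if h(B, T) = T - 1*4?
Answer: 2543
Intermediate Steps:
h(B, T) = -4 + T (h(B, T) = T - 4 = -4 + T)
(25 - 204)*(h(-14, -3) + V(-6)) - X = (25 - 204)*((-4 - 3) - 6) - 1*(-216) = -179*(-7 - 6) + 216 = -179*(-13) + 216 = 2327 + 216 = 2543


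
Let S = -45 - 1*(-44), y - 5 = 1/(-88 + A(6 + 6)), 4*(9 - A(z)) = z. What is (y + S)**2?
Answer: 106929/6724 ≈ 15.903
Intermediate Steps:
A(z) = 9 - z/4
y = 409/82 (y = 5 + 1/(-88 + (9 - (6 + 6)/4)) = 5 + 1/(-88 + (9 - 1/4*12)) = 5 + 1/(-88 + (9 - 3)) = 5 + 1/(-88 + 6) = 5 + 1/(-82) = 5 - 1/82 = 409/82 ≈ 4.9878)
S = -1 (S = -45 + 44 = -1)
(y + S)**2 = (409/82 - 1)**2 = (327/82)**2 = 106929/6724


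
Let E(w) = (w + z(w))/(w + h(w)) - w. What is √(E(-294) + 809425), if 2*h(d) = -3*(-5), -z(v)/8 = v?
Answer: √29539096787/191 ≈ 899.84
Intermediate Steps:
z(v) = -8*v
h(d) = 15/2 (h(d) = (-3*(-5))/2 = (½)*15 = 15/2)
E(w) = -w - 7*w/(15/2 + w) (E(w) = (w - 8*w)/(w + 15/2) - w = (-7*w)/(15/2 + w) - w = -7*w/(15/2 + w) - w = -w - 7*w/(15/2 + w))
√(E(-294) + 809425) = √(-294*(-29 - 2*(-294))/(15 + 2*(-294)) + 809425) = √(-294*(-29 + 588)/(15 - 588) + 809425) = √(-294*559/(-573) + 809425) = √(-294*(-1/573)*559 + 809425) = √(54782/191 + 809425) = √(154654957/191) = √29539096787/191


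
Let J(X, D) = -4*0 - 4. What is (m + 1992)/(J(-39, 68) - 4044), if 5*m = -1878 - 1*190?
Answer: -1973/5060 ≈ -0.38992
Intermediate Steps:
J(X, D) = -4 (J(X, D) = 0 - 4 = -4)
m = -2068/5 (m = (-1878 - 1*190)/5 = (-1878 - 190)/5 = (1/5)*(-2068) = -2068/5 ≈ -413.60)
(m + 1992)/(J(-39, 68) - 4044) = (-2068/5 + 1992)/(-4 - 4044) = (7892/5)/(-4048) = (7892/5)*(-1/4048) = -1973/5060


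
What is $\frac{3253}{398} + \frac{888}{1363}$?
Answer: $\frac{4787263}{542474} \approx 8.8249$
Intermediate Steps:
$\frac{3253}{398} + \frac{888}{1363} = \frac{4787263}{542474}$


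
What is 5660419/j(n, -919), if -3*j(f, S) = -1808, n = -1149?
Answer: 16981257/1808 ≈ 9392.3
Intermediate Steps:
j(f, S) = 1808/3 (j(f, S) = -⅓*(-1808) = 1808/3)
5660419/j(n, -919) = 5660419/(1808/3) = 5660419*(3/1808) = 16981257/1808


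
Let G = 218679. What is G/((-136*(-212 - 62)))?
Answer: 218679/37264 ≈ 5.8684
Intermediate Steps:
G/((-136*(-212 - 62))) = 218679/((-136*(-212 - 62))) = 218679/((-136*(-274))) = 218679/37264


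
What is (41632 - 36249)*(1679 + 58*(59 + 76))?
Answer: 51186947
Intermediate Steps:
(41632 - 36249)*(1679 + 58*(59 + 76)) = 5383*(1679 + 58*135) = 5383*(1679 + 7830) = 5383*9509 = 51186947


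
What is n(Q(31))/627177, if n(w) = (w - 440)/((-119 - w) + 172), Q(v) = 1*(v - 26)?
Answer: -145/10034832 ≈ -1.4450e-5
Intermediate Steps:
Q(v) = -26 + v (Q(v) = 1*(-26 + v) = -26 + v)
n(w) = (-440 + w)/(53 - w)
n(Q(31))/627177 = ((440 - (-26 + 31))/(-53 + (-26 + 31)))/627177 = ((440 - 1*5)/(-53 + 5))*(1/627177) = ((440 - 5)/(-48))*(1/627177) = -1/48*435*(1/627177) = -145/16*1/627177 = -145/10034832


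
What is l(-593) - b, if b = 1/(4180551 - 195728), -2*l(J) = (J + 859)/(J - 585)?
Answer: 27893699/247059026 ≈ 0.11290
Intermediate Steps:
l(J) = -(859 + J)/(2*(-585 + J)) (l(J) = -(J + 859)/(2*(J - 585)) = -(859 + J)/(2*(-585 + J)))
b = 1/3984823 ≈ 2.5095e-7
l(-593) - b = (-859 - 1*(-593))/(2*(-585 - 593)) - 1*1/3984823 = (½)*(-859 + 593)/(-1178) - 1/3984823 = (½)*(-1/1178)*(-266) - 1/3984823 = 7/62 - 1/3984823 = 27893699/247059026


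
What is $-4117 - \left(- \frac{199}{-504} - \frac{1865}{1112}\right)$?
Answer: $- \frac{144165359}{35028} \approx -4115.7$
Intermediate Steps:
$-4117 - \left(- \frac{199}{-504} - \frac{1865}{1112}\right) = -4117 - \left(\left(-199\right) \left(- \frac{1}{504}\right) - \frac{1865}{1112}\right) = -4117 - \left(\frac{199}{504} - \frac{1865}{1112}\right) = -4117 - - \frac{44917}{35028} = -4117 + \frac{44917}{35028} = - \frac{144165359}{35028}$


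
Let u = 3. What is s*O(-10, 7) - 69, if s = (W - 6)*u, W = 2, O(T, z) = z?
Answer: -153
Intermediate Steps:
s = -12 (s = (2 - 6)*3 = -4*3 = -12)
s*O(-10, 7) - 69 = -12*7 - 69 = -84 - 69 = -153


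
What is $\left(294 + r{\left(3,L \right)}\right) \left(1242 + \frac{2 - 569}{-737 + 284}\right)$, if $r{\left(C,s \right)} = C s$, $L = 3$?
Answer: $\frac{56882493}{151} \approx 3.7671 \cdot 10^{5}$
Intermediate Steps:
$\left(294 + r{\left(3,L \right)}\right) \left(1242 + \frac{2 - 569}{-737 + 284}\right) = \left(294 + 3 \cdot 3\right) \left(1242 + \frac{2 - 569}{-737 + 284}\right) = \left(294 + 9\right) \left(1242 - \frac{567}{-453}\right) = 303 \left(1242 - - \frac{189}{151}\right) = 303 \left(1242 + \frac{189}{151}\right) = 303 \cdot \frac{187731}{151} = \frac{56882493}{151}$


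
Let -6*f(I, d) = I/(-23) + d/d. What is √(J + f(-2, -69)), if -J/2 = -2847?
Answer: √108433086/138 ≈ 75.457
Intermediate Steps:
J = 5694 (J = -2*(-2847) = 5694)
f(I, d) = -⅙ + I/138 (f(I, d) = -(I/(-23) + d/d)/6 = -(I*(-1/23) + 1)/6 = -(-I/23 + 1)/6 = -(1 - I/23)/6 = -⅙ + I/138)
√(J + f(-2, -69)) = √(5694 + (-⅙ + (1/138)*(-2))) = √(5694 + (-⅙ - 1/69)) = √(5694 - 25/138) = √(785747/138) = √108433086/138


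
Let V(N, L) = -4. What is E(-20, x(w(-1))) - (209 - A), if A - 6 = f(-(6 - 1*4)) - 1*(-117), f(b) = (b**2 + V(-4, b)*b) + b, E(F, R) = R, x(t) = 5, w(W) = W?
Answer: -71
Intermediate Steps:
f(b) = b**2 - 3*b (f(b) = (b**2 - 4*b) + b = b**2 - 3*b)
A = 133 (A = 6 + ((-(6 - 1*4))*(-3 - (6 - 1*4)) - 1*(-117)) = 6 + ((-(6 - 4))*(-3 - (6 - 4)) + 117) = 6 + ((-1*2)*(-3 - 1*2) + 117) = 6 + (-2*(-3 - 2) + 117) = 6 + (-2*(-5) + 117) = 6 + (10 + 117) = 6 + 127 = 133)
E(-20, x(w(-1))) - (209 - A) = 5 - (209 - 1*133) = 5 - (209 - 133) = 5 - 1*76 = 5 - 76 = -71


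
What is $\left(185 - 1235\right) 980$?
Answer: $-1029000$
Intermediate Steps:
$\left(185 - 1235\right) 980 = \left(-1050\right) 980 = -1029000$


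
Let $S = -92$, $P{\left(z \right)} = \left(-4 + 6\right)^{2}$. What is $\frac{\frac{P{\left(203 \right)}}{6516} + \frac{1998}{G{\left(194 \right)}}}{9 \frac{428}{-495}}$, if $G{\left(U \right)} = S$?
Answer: $\frac{89502875}{32071752} \approx 2.7907$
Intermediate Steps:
$P{\left(z \right)} = 4$ ($P{\left(z \right)} = 2^{2} = 4$)
$G{\left(U \right)} = -92$
$\frac{\frac{P{\left(203 \right)}}{6516} + \frac{1998}{G{\left(194 \right)}}}{9 \frac{428}{-495}} = \frac{\frac{4}{6516} + \frac{1998}{-92}}{9 \frac{428}{-495}} = \frac{4 \cdot \frac{1}{6516} + 1998 \left(- \frac{1}{92}\right)}{9 \cdot 428 \left(- \frac{1}{495}\right)} = \frac{\frac{1}{1629} - \frac{999}{46}}{9 \left(- \frac{428}{495}\right)} = - \frac{1627325}{74934 \left(- \frac{428}{55}\right)} = \left(- \frac{1627325}{74934}\right) \left(- \frac{55}{428}\right) = \frac{89502875}{32071752}$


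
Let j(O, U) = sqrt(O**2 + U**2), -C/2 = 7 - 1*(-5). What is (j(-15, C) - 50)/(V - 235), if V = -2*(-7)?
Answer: 50/221 - 3*sqrt(89)/221 ≈ 0.098181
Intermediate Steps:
C = -24 (C = -2*(7 - 1*(-5)) = -2*(7 + 5) = -2*12 = -24)
V = 14
(j(-15, C) - 50)/(V - 235) = (sqrt((-15)**2 + (-24)**2) - 50)/(14 - 235) = (sqrt(225 + 576) - 50)/(-221) = (sqrt(801) - 50)*(-1/221) = (3*sqrt(89) - 50)*(-1/221) = (-50 + 3*sqrt(89))*(-1/221) = 50/221 - 3*sqrt(89)/221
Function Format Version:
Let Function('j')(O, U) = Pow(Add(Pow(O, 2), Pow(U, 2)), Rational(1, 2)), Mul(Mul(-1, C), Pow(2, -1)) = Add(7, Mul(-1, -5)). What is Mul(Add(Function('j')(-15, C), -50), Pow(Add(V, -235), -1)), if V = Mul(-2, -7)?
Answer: Add(Rational(50, 221), Mul(Rational(-3, 221), Pow(89, Rational(1, 2)))) ≈ 0.098181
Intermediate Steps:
C = -24 (C = Mul(-2, Add(7, Mul(-1, -5))) = Mul(-2, Add(7, 5)) = Mul(-2, 12) = -24)
V = 14
Mul(Add(Function('j')(-15, C), -50), Pow(Add(V, -235), -1)) = Mul(Add(Pow(Add(Pow(-15, 2), Pow(-24, 2)), Rational(1, 2)), -50), Pow(Add(14, -235), -1)) = Mul(Add(Pow(Add(225, 576), Rational(1, 2)), -50), Pow(-221, -1)) = Mul(Add(Pow(801, Rational(1, 2)), -50), Rational(-1, 221)) = Mul(Add(Mul(3, Pow(89, Rational(1, 2))), -50), Rational(-1, 221)) = Mul(Add(-50, Mul(3, Pow(89, Rational(1, 2)))), Rational(-1, 221)) = Add(Rational(50, 221), Mul(Rational(-3, 221), Pow(89, Rational(1, 2))))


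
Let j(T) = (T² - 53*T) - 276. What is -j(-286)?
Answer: -96678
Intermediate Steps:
j(T) = -276 + T² - 53*T
-j(-286) = -(-276 + (-286)² - 53*(-286)) = -(-276 + 81796 + 15158) = -1*96678 = -96678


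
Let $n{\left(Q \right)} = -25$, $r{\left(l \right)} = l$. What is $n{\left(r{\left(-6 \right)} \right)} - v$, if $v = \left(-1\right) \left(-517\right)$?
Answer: $-542$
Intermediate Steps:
$v = 517$
$n{\left(r{\left(-6 \right)} \right)} - v = -25 - 517 = -542$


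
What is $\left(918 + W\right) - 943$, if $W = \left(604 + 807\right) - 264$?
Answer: $1122$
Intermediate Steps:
$W = 1147$ ($W = 1411 - 264 = 1147$)
$\left(918 + W\right) - 943 = \left(918 + 1147\right) - 943 = 2065 - 943 = 1122$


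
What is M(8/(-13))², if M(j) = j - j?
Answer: 0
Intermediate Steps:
M(j) = 0
M(8/(-13))² = 0² = 0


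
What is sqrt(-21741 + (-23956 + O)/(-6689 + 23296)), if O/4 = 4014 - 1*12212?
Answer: I*sqrt(5996946047745)/16607 ≈ 147.46*I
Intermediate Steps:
O = -32792 (O = 4*(4014 - 1*12212) = 4*(4014 - 12212) = 4*(-8198) = -32792)
sqrt(-21741 + (-23956 + O)/(-6689 + 23296)) = sqrt(-21741 + (-23956 - 32792)/(-6689 + 23296)) = sqrt(-21741 - 56748/16607) = sqrt(-361109535/16607) = I*sqrt(5996946047745)/16607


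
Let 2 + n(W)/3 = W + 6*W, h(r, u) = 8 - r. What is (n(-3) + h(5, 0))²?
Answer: 4356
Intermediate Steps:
n(W) = -6 + 21*W (n(W) = -6 + 3*(W + 6*W) = -6 + 3*(7*W) = -6 + 21*W)
(n(-3) + h(5, 0))² = ((-6 + 21*(-3)) + (8 - 1*5))² = ((-6 - 63) + (8 - 5))² = (-69 + 3)² = (-66)² = 4356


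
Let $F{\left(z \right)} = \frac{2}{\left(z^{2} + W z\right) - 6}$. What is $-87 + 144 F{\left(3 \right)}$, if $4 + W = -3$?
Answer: $-103$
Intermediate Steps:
$W = -7$ ($W = -4 - 3 = -7$)
$F{\left(z \right)} = \frac{2}{-6 + z^{2} - 7 z}$ ($F{\left(z \right)} = \frac{2}{\left(z^{2} - 7 z\right) - 6} = \frac{2}{-6 + z^{2} - 7 z}$)
$-87 + 144 F{\left(3 \right)} = -87 + 144 \frac{2}{-6 + 3^{2} - 21} = -87 + 144 \frac{2}{-6 + 9 - 21} = -87 + 144 \frac{2}{-18} = -87 + 144 \cdot 2 \left(- \frac{1}{18}\right) = -87 + 144 \left(- \frac{1}{9}\right) = -87 - 16 = -103$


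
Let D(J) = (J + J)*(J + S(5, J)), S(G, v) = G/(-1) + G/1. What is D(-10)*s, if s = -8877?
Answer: -1775400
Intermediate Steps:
S(G, v) = 0 (S(G, v) = G*(-1) + G*1 = -G + G = 0)
D(J) = 2*J² (D(J) = (J + J)*(J + 0) = (2*J)*J = 2*J²)
D(-10)*s = (2*(-10)²)*(-8877) = (2*100)*(-8877) = 200*(-8877) = -1775400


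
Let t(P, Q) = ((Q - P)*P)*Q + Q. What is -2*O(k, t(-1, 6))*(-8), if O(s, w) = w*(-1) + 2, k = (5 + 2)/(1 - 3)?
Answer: 608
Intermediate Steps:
k = -7/2 (k = 7/(-2) = 7*(-½) = -7/2 ≈ -3.5000)
t(P, Q) = Q + P*Q*(Q - P) (t(P, Q) = (P*(Q - P))*Q + Q = P*Q*(Q - P) + Q = Q + P*Q*(Q - P))
O(s, w) = 2 - w (O(s, w) = -w + 2 = 2 - w)
-2*O(k, t(-1, 6))*(-8) = -2*(2 - 6*(1 - 1*(-1)² - 1*6))*(-8) = -2*(2 - 6*(1 - 1*1 - 6))*(-8) = -2*(2 - 6*(1 - 1 - 6))*(-8) = -2*(2 - 6*(-6))*(-8) = -2*(2 - 1*(-36))*(-8) = -2*(2 + 36)*(-8) = -2*38*(-8) = -76*(-8) = 608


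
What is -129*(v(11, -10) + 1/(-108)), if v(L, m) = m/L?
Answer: 46913/396 ≈ 118.47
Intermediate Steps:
-129*(v(11, -10) + 1/(-108)) = -129*(-10/11 + 1/(-108)) = -129*(-10*1/11 - 1/108) = -129*(-10/11 - 1/108) = -129*(-1091/1188) = 46913/396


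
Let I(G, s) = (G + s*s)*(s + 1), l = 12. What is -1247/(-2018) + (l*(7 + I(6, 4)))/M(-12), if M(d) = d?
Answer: -234859/2018 ≈ -116.38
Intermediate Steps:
I(G, s) = (1 + s)*(G + s²) (I(G, s) = (G + s²)*(1 + s) = (1 + s)*(G + s²))
-1247/(-2018) + (l*(7 + I(6, 4)))/M(-12) = -1247/(-2018) + (12*(7 + (6 + 4² + 4³ + 6*4)))/(-12) = -1247*(-1/2018) + (12*(7 + (6 + 16 + 64 + 24)))*(-1/12) = 1247/2018 + (12*(7 + 110))*(-1/12) = 1247/2018 + (12*117)*(-1/12) = 1247/2018 + 1404*(-1/12) = 1247/2018 - 117 = -234859/2018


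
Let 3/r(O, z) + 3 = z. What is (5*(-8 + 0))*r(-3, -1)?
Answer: 30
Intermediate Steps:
r(O, z) = 3/(-3 + z)
(5*(-8 + 0))*r(-3, -1) = (5*(-8 + 0))*(3/(-3 - 1)) = (5*(-8))*(3/(-4)) = -120*(-1)/4 = -40*(-3/4) = 30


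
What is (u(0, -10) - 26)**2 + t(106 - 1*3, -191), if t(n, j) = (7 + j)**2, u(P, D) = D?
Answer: 35152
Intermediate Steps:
(u(0, -10) - 26)**2 + t(106 - 1*3, -191) = (-10 - 26)**2 + (7 - 191)**2 = (-36)**2 + (-184)**2 = 1296 + 33856 = 35152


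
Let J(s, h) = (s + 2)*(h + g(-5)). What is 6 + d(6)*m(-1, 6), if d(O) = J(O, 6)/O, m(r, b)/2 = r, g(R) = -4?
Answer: 2/3 ≈ 0.66667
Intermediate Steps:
m(r, b) = 2*r
J(s, h) = (-4 + h)*(2 + s) (J(s, h) = (s + 2)*(h - 4) = (2 + s)*(-4 + h) = (-4 + h)*(2 + s))
d(O) = (4 + 2*O)/O (d(O) = (-8 - 4*O + 2*6 + 6*O)/O = (-8 - 4*O + 12 + 6*O)/O = (4 + 2*O)/O)
6 + d(6)*m(-1, 6) = 6 + (2 + 4/6)*(2*(-1)) = 6 + (2 + 4*(1/6))*(-2) = 6 + (2 + 2/3)*(-2) = 6 + (8/3)*(-2) = 6 - 16/3 = 2/3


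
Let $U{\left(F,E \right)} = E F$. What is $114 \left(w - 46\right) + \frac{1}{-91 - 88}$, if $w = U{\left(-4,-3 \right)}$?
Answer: $- \frac{693805}{179} \approx -3876.0$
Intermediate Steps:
$w = 12$ ($w = \left(-3\right) \left(-4\right) = 12$)
$114 \left(w - 46\right) + \frac{1}{-91 - 88} = 114 \left(12 - 46\right) + \frac{1}{-91 - 88} = 114 \left(-34\right) + \frac{1}{-179} = -3876 - \frac{1}{179} = - \frac{693805}{179}$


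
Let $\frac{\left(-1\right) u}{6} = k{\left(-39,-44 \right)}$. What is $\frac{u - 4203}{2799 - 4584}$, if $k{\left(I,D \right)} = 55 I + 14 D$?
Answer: $- \frac{4121}{595} \approx -6.926$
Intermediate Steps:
$k{\left(I,D \right)} = 14 D + 55 I$
$u = 16566$ ($u = - 6 \left(14 \left(-44\right) + 55 \left(-39\right)\right) = - 6 \left(-616 - 2145\right) = \left(-6\right) \left(-2761\right) = 16566$)
$\frac{u - 4203}{2799 - 4584} = \frac{16566 - 4203}{2799 - 4584} = \frac{12363}{-1785} = 12363 \left(- \frac{1}{1785}\right) = - \frac{4121}{595}$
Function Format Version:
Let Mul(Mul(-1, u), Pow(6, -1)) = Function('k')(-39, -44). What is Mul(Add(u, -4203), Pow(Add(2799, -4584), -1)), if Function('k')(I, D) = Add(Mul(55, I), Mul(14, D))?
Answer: Rational(-4121, 595) ≈ -6.9260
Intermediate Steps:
Function('k')(I, D) = Add(Mul(14, D), Mul(55, I))
u = 16566 (u = Mul(-6, Add(Mul(14, -44), Mul(55, -39))) = Mul(-6, Add(-616, -2145)) = Mul(-6, -2761) = 16566)
Mul(Add(u, -4203), Pow(Add(2799, -4584), -1)) = Mul(Add(16566, -4203), Pow(Add(2799, -4584), -1)) = Mul(12363, Pow(-1785, -1)) = Mul(12363, Rational(-1, 1785)) = Rational(-4121, 595)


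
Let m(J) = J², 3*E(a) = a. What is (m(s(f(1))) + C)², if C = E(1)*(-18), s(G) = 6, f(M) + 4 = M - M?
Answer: 900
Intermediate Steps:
f(M) = -4 (f(M) = -4 + (M - M) = -4 + 0 = -4)
E(a) = a/3
C = -6 (C = ((⅓)*1)*(-18) = (⅓)*(-18) = -6)
(m(s(f(1))) + C)² = (6² - 6)² = (36 - 6)² = 30² = 900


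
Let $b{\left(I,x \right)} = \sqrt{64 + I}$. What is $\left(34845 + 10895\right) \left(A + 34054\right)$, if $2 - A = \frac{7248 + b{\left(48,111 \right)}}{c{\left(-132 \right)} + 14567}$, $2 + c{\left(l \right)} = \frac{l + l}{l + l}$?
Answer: $\frac{11344719485760}{7283} - \frac{91480 \sqrt{7}}{7283} \approx 1.5577 \cdot 10^{9}$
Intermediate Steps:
$c{\left(l \right)} = -1$ ($c{\left(l \right)} = -2 + \frac{l + l}{l + l} = -2 + \frac{2 l}{2 l} = -2 + 2 l \frac{1}{2 l} = -2 + 1 = -1$)
$A = \frac{10942}{7283} - \frac{2 \sqrt{7}}{7283}$ ($A = 2 - \frac{7248 + \sqrt{64 + 48}}{-1 + 14567} = 2 - \frac{7248 + \sqrt{112}}{14566} = 2 - \left(7248 + 4 \sqrt{7}\right) \frac{1}{14566} = 2 - \left(\frac{3624}{7283} + \frac{2 \sqrt{7}}{7283}\right) = \frac{10942}{7283} - \frac{2 \sqrt{7}}{7283} \approx 1.5017$)
$\left(34845 + 10895\right) \left(A + 34054\right) = \left(34845 + 10895\right) \left(\left(\frac{10942}{7283} - \frac{2 \sqrt{7}}{7283}\right) + 34054\right) = 45740 \left(\frac{248026224}{7283} - \frac{2 \sqrt{7}}{7283}\right) = \frac{11344719485760}{7283} - \frac{91480 \sqrt{7}}{7283}$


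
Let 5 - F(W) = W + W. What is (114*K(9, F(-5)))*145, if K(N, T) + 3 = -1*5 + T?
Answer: 115710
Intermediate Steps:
F(W) = 5 - 2*W (F(W) = 5 - (W + W) = 5 - 2*W)
K(N, T) = -8 + T (K(N, T) = -3 + (-1*5 + T) = -3 + (-5 + T) = -8 + T)
(114*K(9, F(-5)))*145 = (114*(-8 + (5 - 2*(-5))))*145 = (114*(-8 + (5 + 10)))*145 = (114*(-8 + 15))*145 = (114*7)*145 = 798*145 = 115710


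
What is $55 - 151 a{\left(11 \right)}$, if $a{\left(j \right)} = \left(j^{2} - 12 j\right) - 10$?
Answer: $3226$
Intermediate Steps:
$a{\left(j \right)} = -10 + j^{2} - 12 j$
$55 - 151 a{\left(11 \right)} = 55 - 151 \left(-10 + 11^{2} - 132\right) = 55 - 151 \left(-10 + 121 - 132\right) = 55 - -3171 = 55 + 3171 = 3226$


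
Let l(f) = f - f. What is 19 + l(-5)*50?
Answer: 19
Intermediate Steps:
l(f) = 0
19 + l(-5)*50 = 19 + 0*50 = 19 + 0 = 19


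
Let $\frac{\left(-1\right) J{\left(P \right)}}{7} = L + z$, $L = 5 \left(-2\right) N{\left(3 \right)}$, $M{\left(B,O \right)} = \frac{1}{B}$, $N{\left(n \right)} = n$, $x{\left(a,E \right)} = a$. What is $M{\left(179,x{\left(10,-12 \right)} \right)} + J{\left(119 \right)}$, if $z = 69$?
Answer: $- \frac{48866}{179} \approx -272.99$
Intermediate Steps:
$L = -30$ ($L = 5 \left(-2\right) 3 = \left(-10\right) 3 = -30$)
$J{\left(P \right)} = -273$ ($J{\left(P \right)} = - 7 \left(-30 + 69\right) = \left(-7\right) 39 = -273$)
$M{\left(179,x{\left(10,-12 \right)} \right)} + J{\left(119 \right)} = \frac{1}{179} - 273 = - \frac{48866}{179}$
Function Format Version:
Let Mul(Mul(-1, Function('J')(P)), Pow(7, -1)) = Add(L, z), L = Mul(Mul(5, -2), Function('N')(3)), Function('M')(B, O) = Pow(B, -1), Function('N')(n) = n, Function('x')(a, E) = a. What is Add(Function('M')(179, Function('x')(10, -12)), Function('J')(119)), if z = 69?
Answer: Rational(-48866, 179) ≈ -272.99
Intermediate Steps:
L = -30 (L = Mul(Mul(5, -2), 3) = Mul(-10, 3) = -30)
Function('J')(P) = -273 (Function('J')(P) = Mul(-7, Add(-30, 69)) = Mul(-7, 39) = -273)
Add(Function('M')(179, Function('x')(10, -12)), Function('J')(119)) = Add(Pow(179, -1), -273) = Add(Rational(1, 179), -273) = Rational(-48866, 179)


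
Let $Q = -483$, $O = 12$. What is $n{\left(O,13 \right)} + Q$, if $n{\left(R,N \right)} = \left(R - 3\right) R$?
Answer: $-375$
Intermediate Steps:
$n{\left(R,N \right)} = R \left(-3 + R\right)$ ($n{\left(R,N \right)} = \left(-3 + R\right) R = R \left(-3 + R\right)$)
$n{\left(O,13 \right)} + Q = 12 \left(-3 + 12\right) - 483 = 12 \cdot 9 - 483 = 108 - 483 = -375$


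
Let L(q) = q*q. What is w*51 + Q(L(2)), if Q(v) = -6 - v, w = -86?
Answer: -4396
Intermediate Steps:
L(q) = q²
w*51 + Q(L(2)) = -86*51 + (-6 - 1*2²) = -4386 + (-6 - 1*4) = -4386 + (-6 - 4) = -4386 - 10 = -4396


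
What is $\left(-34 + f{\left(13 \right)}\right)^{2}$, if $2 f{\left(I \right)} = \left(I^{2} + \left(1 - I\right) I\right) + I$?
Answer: $441$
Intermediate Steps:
$f{\left(I \right)} = \frac{I}{2} + \frac{I^{2}}{2} + \frac{I \left(1 - I\right)}{2}$ ($f{\left(I \right)} = \frac{\left(I^{2} + \left(1 - I\right) I\right) + I}{2} = \frac{\left(I^{2} + I \left(1 - I\right)\right) + I}{2} = \frac{I + I^{2} + I \left(1 - I\right)}{2} = \frac{I}{2} + \frac{I^{2}}{2} + \frac{I \left(1 - I\right)}{2}$)
$\left(-34 + f{\left(13 \right)}\right)^{2} = \left(-34 + 13\right)^{2} = \left(-21\right)^{2} = 441$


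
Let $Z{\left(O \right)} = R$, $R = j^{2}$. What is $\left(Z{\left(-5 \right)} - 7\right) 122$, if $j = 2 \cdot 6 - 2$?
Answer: $11346$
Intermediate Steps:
$j = 10$ ($j = 12 - 2 = 10$)
$R = 100$ ($R = 10^{2} = 100$)
$Z{\left(O \right)} = 100$
$\left(Z{\left(-5 \right)} - 7\right) 122 = \left(100 - 7\right) 122 = 93 \cdot 122 = 11346$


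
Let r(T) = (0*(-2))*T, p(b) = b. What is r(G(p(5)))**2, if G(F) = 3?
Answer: 0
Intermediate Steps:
r(T) = 0 (r(T) = 0*T = 0)
r(G(p(5)))**2 = 0**2 = 0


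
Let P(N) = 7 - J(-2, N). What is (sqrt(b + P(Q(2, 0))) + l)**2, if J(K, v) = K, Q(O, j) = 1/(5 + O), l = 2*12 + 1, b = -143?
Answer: (25 + I*sqrt(134))**2 ≈ 491.0 + 578.79*I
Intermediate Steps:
l = 25 (l = 24 + 1 = 25)
P(N) = 9 (P(N) = 7 - 1*(-2) = 7 + 2 = 9)
(sqrt(b + P(Q(2, 0))) + l)**2 = (sqrt(-143 + 9) + 25)**2 = (sqrt(-134) + 25)**2 = (I*sqrt(134) + 25)**2 = (25 + I*sqrt(134))**2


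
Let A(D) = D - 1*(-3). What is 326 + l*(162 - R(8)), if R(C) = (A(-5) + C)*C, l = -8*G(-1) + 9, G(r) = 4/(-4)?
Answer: 2264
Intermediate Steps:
G(r) = -1 (G(r) = 4*(-¼) = -1)
A(D) = 3 + D (A(D) = D + 3 = 3 + D)
l = 17 (l = -8*(-1) + 9 = 8 + 9 = 17)
R(C) = C*(-2 + C) (R(C) = ((3 - 5) + C)*C = (-2 + C)*C = C*(-2 + C))
326 + l*(162 - R(8)) = 326 + 17*(162 - 8*(-2 + 8)) = 326 + 17*(162 - 8*6) = 326 + 17*(162 - 1*48) = 326 + 17*(162 - 48) = 326 + 17*114 = 326 + 1938 = 2264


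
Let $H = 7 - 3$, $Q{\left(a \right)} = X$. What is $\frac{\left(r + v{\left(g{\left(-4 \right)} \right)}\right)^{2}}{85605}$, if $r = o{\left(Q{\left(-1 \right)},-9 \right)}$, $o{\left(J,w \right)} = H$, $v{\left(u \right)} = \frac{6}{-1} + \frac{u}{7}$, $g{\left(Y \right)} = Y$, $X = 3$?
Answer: $\frac{108}{1398215} \approx 7.7241 \cdot 10^{-5}$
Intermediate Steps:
$Q{\left(a \right)} = 3$
$v{\left(u \right)} = -6 + \frac{u}{7}$ ($v{\left(u \right)} = 6 \left(-1\right) + u \frac{1}{7} = -6 + \frac{u}{7}$)
$H = 4$
$o{\left(J,w \right)} = 4$
$r = 4$
$\frac{\left(r + v{\left(g{\left(-4 \right)} \right)}\right)^{2}}{85605} = \frac{\left(4 + \left(-6 + \frac{1}{7} \left(-4\right)\right)\right)^{2}}{85605} = \left(4 - \frac{46}{7}\right)^{2} \cdot \frac{1}{85605} = \left(- \frac{18}{7}\right)^{2} \cdot \frac{1}{85605} = \frac{324}{49} \cdot \frac{1}{85605} = \frac{108}{1398215}$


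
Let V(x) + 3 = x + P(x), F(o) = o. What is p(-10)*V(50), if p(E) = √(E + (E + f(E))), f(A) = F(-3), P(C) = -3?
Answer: 44*I*√23 ≈ 211.02*I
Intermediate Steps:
f(A) = -3
V(x) = -6 + x (V(x) = -3 + (x - 3) = -3 + (-3 + x) = -6 + x)
p(E) = √(-3 + 2*E) (p(E) = √(E + (E - 3)) = √(E + (-3 + E)) = √(-3 + 2*E))
p(-10)*V(50) = √(-3 + 2*(-10))*(-6 + 50) = √(-3 - 20)*44 = √(-23)*44 = (I*√23)*44 = 44*I*√23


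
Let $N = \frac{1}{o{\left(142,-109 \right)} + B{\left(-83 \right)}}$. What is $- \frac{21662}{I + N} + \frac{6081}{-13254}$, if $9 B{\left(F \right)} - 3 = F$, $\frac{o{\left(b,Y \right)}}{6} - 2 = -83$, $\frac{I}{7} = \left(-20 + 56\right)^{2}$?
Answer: $- \frac{508164235397}{178516707822} \approx -2.8466$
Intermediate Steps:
$I = 9072$ ($I = 7 \left(-20 + 56\right)^{2} = 7 \cdot 36^{2} = 7 \cdot 1296 = 9072$)
$o{\left(b,Y \right)} = -486$ ($o{\left(b,Y \right)} = 12 + 6 \left(-83\right) = 12 - 498 = -486$)
$B{\left(F \right)} = \frac{1}{3} + \frac{F}{9}$
$N = - \frac{9}{4454}$ ($N = \frac{1}{-486 + \left(\frac{1}{3} + \frac{1}{9} \left(-83\right)\right)} = \frac{1}{-486 + \left(\frac{1}{3} - \frac{83}{9}\right)} = \frac{1}{-486 - \frac{80}{9}} = \frac{1}{- \frac{4454}{9}} = - \frac{9}{4454} \approx -0.0020207$)
$- \frac{21662}{I + N} + \frac{6081}{-13254} = - \frac{21662}{9072 - \frac{9}{4454}} + \frac{6081}{-13254} = - \frac{21662}{\frac{40406679}{4454}} + 6081 \left(- \frac{1}{13254}\right) = \left(-21662\right) \frac{4454}{40406679} - \frac{2027}{4418} = - \frac{96482548}{40406679} - \frac{2027}{4418} = - \frac{508164235397}{178516707822}$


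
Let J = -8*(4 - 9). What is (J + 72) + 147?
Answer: 259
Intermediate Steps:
J = 40 (J = -8*(-5) = 40)
(J + 72) + 147 = (40 + 72) + 147 = 112 + 147 = 259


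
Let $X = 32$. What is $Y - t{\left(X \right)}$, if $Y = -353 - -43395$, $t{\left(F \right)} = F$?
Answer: $43010$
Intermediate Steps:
$Y = 43042$ ($Y = -353 + 43395 = 43042$)
$Y - t{\left(X \right)} = 43042 - 32 = 43010$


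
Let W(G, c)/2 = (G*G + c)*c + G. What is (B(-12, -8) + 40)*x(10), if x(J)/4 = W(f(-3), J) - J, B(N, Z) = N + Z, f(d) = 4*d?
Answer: 243680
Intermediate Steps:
W(G, c) = 2*G + 2*c*(c + G²) (W(G, c) = 2*((G*G + c)*c + G) = 2*((G² + c)*c + G) = 2*((c + G²)*c + G) = 2*(c*(c + G²) + G) = 2*(G + c*(c + G²)) = 2*G + 2*c*(c + G²))
x(J) = -96 + 8*J² + 1148*J (x(J) = 4*((2*(4*(-3)) + 2*J² + 2*J*(4*(-3))²) - J) = 4*((2*(-12) + 2*J² + 2*J*(-12)²) - J) = 4*((-24 + 2*J² + 2*J*144) - J) = 4*((-24 + 2*J² + 288*J) - J) = 4*(-24 + 2*J² + 287*J) = -96 + 8*J² + 1148*J)
(B(-12, -8) + 40)*x(10) = ((-12 - 8) + 40)*(-96 + 8*10² + 1148*10) = (-20 + 40)*(-96 + 8*100 + 11480) = 20*(-96 + 800 + 11480) = 20*12184 = 243680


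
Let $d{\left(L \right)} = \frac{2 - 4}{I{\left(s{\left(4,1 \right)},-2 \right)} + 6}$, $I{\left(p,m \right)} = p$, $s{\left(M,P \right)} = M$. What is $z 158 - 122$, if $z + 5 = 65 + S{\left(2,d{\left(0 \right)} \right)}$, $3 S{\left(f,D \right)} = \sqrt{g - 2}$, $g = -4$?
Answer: $9358 + \frac{158 i \sqrt{6}}{3} \approx 9358.0 + 129.01 i$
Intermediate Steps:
$d{\left(L \right)} = - \frac{1}{5}$ ($d{\left(L \right)} = \frac{2 - 4}{4 + 6} = - \frac{2}{10} = \left(-2\right) \frac{1}{10} = - \frac{1}{5}$)
$S{\left(f,D \right)} = \frac{i \sqrt{6}}{3}$ ($S{\left(f,D \right)} = \frac{\sqrt{-4 - 2}}{3} = \frac{\sqrt{-6}}{3} = \frac{i \sqrt{6}}{3}$)
$z = 60 + \frac{i \sqrt{6}}{3}$ ($z = -5 + \left(65 + \frac{i \sqrt{6}}{3}\right) = 60 + \frac{i \sqrt{6}}{3} \approx 60.0 + 0.8165 i$)
$z 158 - 122 = \left(60 + \frac{i \sqrt{6}}{3}\right) 158 - 122 = \left(9480 + \frac{158 i \sqrt{6}}{3}\right) - 122 = 9358 + \frac{158 i \sqrt{6}}{3}$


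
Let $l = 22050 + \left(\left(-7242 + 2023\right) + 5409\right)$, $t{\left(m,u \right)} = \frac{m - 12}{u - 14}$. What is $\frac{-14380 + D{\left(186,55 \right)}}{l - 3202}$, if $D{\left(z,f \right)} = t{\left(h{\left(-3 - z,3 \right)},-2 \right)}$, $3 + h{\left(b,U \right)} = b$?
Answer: $- \frac{57469}{76152} \approx -0.75466$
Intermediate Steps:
$h{\left(b,U \right)} = -3 + b$
$t{\left(m,u \right)} = \frac{-12 + m}{-14 + u}$
$D{\left(z,f \right)} = \frac{9}{8} + \frac{z}{16}$ ($D{\left(z,f \right)} = \frac{-12 - \left(6 + z\right)}{-14 - 2} = \frac{-12 - \left(6 + z\right)}{-16} = - \frac{-18 - z}{16} = \frac{9}{8} + \frac{z}{16}$)
$l = 22240$ ($l = 22050 + \left(-5219 + 5409\right) = 22050 + 190 = 22240$)
$\frac{-14380 + D{\left(186,55 \right)}}{l - 3202} = \frac{-14380 + \left(\frac{9}{8} + \frac{1}{16} \cdot 186\right)}{22240 - 3202} = \frac{-14380 + \left(\frac{9}{8} + \frac{93}{8}\right)}{19038} = \left(-14380 + \frac{51}{4}\right) \frac{1}{19038} = \left(- \frac{57469}{4}\right) \frac{1}{19038} = - \frac{57469}{76152}$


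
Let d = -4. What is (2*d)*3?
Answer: -24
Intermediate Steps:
(2*d)*3 = (2*(-4))*3 = -8*3 = -24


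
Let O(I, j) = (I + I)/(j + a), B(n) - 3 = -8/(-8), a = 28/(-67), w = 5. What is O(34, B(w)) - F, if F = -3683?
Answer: 222119/60 ≈ 3702.0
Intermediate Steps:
a = -28/67 (a = 28*(-1/67) = -28/67 ≈ -0.41791)
B(n) = 4 (B(n) = 3 - 8/(-8) = 3 - 8*(-⅛) = 3 + 1 = 4)
O(I, j) = 2*I/(-28/67 + j) (O(I, j) = (I + I)/(j - 28/67) = (2*I)/(-28/67 + j) = 2*I/(-28/67 + j))
O(34, B(w)) - F = 134*34/(-28 + 67*4) - 1*(-3683) = 134*34/(-28 + 268) + 3683 = 134*34/240 + 3683 = 134*34*(1/240) + 3683 = 1139/60 + 3683 = 222119/60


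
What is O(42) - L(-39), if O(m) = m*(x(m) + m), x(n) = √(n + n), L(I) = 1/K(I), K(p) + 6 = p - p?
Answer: 10585/6 + 84*√21 ≈ 2149.1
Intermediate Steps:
K(p) = -6 (K(p) = -6 + (p - p) = -6 + 0 = -6)
L(I) = -⅙ (L(I) = 1/(-6) = -⅙)
x(n) = √2*√n (x(n) = √(2*n) = √2*√n)
O(m) = m*(m + √2*√m) (O(m) = m*(√2*√m + m) = m*(m + √2*√m))
O(42) - L(-39) = 42*(42 + √2*√42) - 1*(-⅙) = 42*(42 + 2*√21) + ⅙ = (1764 + 84*√21) + ⅙ = 10585/6 + 84*√21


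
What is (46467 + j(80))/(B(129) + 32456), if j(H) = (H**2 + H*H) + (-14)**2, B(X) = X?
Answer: 59463/32585 ≈ 1.8249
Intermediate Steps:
j(H) = 196 + 2*H**2 (j(H) = (H**2 + H**2) + 196 = 2*H**2 + 196 = 196 + 2*H**2)
(46467 + j(80))/(B(129) + 32456) = (46467 + (196 + 2*80**2))/(129 + 32456) = (46467 + (196 + 2*6400))/32585 = (46467 + (196 + 12800))*(1/32585) = (46467 + 12996)*(1/32585) = 59463*(1/32585) = 59463/32585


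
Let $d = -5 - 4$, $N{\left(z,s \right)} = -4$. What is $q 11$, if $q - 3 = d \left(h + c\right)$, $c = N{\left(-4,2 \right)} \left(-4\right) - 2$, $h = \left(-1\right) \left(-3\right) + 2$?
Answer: $-1848$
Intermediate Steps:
$h = 5$ ($h = 3 + 2 = 5$)
$c = 14$ ($c = \left(-4\right) \left(-4\right) - 2 = 16 - 2 = 14$)
$d = -9$
$q = -168$ ($q = 3 - 9 \left(5 + 14\right) = 3 - 171 = -168$)
$q 11 = \left(-168\right) 11 = -1848$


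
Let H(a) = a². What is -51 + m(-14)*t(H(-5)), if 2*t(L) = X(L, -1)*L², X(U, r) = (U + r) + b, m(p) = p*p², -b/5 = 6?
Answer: 5144949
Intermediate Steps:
b = -30 (b = -5*6 = -30)
m(p) = p³
X(U, r) = -30 + U + r (X(U, r) = (U + r) - 30 = -30 + U + r)
t(L) = L²*(-31 + L)/2 (t(L) = ((-30 + L - 1)*L²)/2 = ((-31 + L)*L²)/2 = (L²*(-31 + L))/2 = L²*(-31 + L)/2)
-51 + m(-14)*t(H(-5)) = -51 + (-14)³*(((-5)²)²*(-31 + (-5)²)/2) = -51 - 1372*25²*(-31 + 25) = -51 - 1372*625*(-6) = -51 - 2744*(-1875) = -51 + 5145000 = 5144949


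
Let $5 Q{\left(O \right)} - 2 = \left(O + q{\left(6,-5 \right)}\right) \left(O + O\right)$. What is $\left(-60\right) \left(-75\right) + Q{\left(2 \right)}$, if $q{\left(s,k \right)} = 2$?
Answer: $\frac{22518}{5} \approx 4503.6$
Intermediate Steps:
$Q{\left(O \right)} = \frac{2}{5} + \frac{2 O \left(2 + O\right)}{5}$ ($Q{\left(O \right)} = \frac{2}{5} + \frac{\left(O + 2\right) \left(O + O\right)}{5} = \frac{2}{5} + \frac{\left(2 + O\right) 2 O}{5} = \frac{2}{5} + \frac{2 O \left(2 + O\right)}{5}$)
$\left(-60\right) \left(-75\right) + Q{\left(2 \right)} = \left(-60\right) \left(-75\right) + \left(\frac{2}{5} + \frac{2 \cdot 2^{2}}{5} + \frac{4}{5} \cdot 2\right) = 4500 + \left(\frac{2}{5} + \frac{2}{5} \cdot 4 + \frac{8}{5}\right) = 4500 + \left(\frac{2}{5} + \frac{8}{5} + \frac{8}{5}\right) = 4500 + \frac{18}{5} = \frac{22518}{5}$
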